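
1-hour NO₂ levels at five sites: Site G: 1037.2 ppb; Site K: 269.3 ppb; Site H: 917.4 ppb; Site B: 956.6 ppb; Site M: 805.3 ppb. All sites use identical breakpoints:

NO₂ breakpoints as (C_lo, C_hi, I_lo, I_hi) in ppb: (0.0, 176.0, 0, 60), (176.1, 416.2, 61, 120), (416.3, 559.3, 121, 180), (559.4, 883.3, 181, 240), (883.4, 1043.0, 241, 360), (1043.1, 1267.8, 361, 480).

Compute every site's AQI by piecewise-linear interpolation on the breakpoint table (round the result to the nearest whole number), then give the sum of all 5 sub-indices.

1228

Site G: 1037.2 ∈ [883.4, 1043.0] ↔ index [241, 360].
241 + (1037.2−883.4)·(360−241)/(1043.0−883.4) = 241 + 153.8·119/159.6 ≈ 355.68, so AQI = 356.
Site K: 269.3 ∈ [176.1, 416.2] ↔ index [61, 120].
61 + (269.3−176.1)·(120−61)/(416.2−176.1) = 61 + 93.2·59/240.1 ≈ 83.90, so AQI = 84.
Site H 917.4: bracket 883.4–1043.0 → index 241–360; slope 119/159.6, offset 34.0.
AQI = 241 + 119/159.6·34.0 ≈ 266.35 ⇒ 266.
Site B: 956.6 ∈ [883.4, 1043.0] ↔ index [241, 360].
241 + (956.6−883.4)·(360−241)/(1043.0−883.4) = 241 + 73.2·119/159.6 ≈ 295.58, so AQI = 296.
Site M: row 559.4–883.3 (AQI 181–240). (240−181)·(805.3−559.4)/(883.3−559.4) + 181 = 59·245.9/323.9 + 181 ≈ 225.79 → 226.
AQIs: Site G=356, Site K=84, Site H=266, Site B=296, Site M=226. Sum = 356 + 84 + 266 + 296 + 226 = 1228.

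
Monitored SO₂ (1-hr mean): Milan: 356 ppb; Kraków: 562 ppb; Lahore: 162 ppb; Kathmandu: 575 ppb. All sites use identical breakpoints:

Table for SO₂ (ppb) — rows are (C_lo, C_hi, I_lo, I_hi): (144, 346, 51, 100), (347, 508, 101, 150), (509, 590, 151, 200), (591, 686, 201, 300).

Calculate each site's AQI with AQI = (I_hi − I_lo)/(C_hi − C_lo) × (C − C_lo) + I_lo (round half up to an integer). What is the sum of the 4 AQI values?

533

Milan 356: bracket 347–508 → index 101–150; slope 49/161, offset 9.
AQI = 101 + 49/161·9 ≈ 103.74 ⇒ 104.
Kraków: 562 ∈ [509, 590] ↔ index [151, 200].
151 + (562−509)·(200−151)/(590−509) = 151 + 53·49/81 ≈ 183.06, so AQI = 183.
Lahore: 162 lies in 144–346, so I_lo=51, I_hi=100, C_lo=144, C_hi=346.
(100−51)/(346−144) × (162−144) + 51 = 49/202 × 18 + 51 ≈ 55.37 → 55.
Kathmandu: 575 ∈ [509, 590] ↔ index [151, 200].
151 + (575−509)·(200−151)/(590−509) = 151 + 66·49/81 ≈ 190.93, so AQI = 191.
AQIs: Milan=104, Kraków=183, Lahore=55, Kathmandu=191. Sum = 104 + 183 + 55 + 191 = 533.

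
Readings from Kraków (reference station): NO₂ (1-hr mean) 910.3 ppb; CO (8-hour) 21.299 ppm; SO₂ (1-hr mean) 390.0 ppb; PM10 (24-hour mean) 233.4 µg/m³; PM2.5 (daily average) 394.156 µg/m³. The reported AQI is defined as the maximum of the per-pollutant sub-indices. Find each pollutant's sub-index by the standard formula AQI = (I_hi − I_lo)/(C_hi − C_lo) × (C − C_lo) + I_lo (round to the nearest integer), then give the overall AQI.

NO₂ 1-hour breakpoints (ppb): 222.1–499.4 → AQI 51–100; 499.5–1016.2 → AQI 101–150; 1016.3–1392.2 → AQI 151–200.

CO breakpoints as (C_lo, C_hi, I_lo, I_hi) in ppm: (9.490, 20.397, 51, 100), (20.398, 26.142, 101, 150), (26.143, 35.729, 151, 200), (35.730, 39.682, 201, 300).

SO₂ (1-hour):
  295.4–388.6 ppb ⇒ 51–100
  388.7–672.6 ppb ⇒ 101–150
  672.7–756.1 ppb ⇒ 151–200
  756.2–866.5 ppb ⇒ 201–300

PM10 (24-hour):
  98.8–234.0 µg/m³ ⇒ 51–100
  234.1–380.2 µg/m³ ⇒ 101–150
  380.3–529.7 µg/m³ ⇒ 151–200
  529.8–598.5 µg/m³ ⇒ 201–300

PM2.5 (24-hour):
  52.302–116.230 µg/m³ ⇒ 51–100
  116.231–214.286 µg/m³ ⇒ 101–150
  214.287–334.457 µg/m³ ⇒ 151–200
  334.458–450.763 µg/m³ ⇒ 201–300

NO₂: 910.3 lies in 499.5–1016.2, so I_lo=101, I_hi=150, C_lo=499.5, C_hi=1016.2.
(150−101)/(1016.2−499.5) × (910.3−499.5) + 101 = 49/516.7 × 410.8 + 101 ≈ 139.96 → 140.
CO: 21.299 ∈ [20.398, 26.142] ↔ index [101, 150].
101 + (21.299−20.398)·(150−101)/(26.142−20.398) = 101 + 0.901·49/5.744 ≈ 108.69, so AQI = 109.
SO₂ 390.0: bracket 388.7–672.6 → index 101–150; slope 49/283.9, offset 1.3.
AQI = 101 + 49/283.9·1.3 ≈ 101.22 ⇒ 101.
PM10: row 98.8–234.0 (AQI 51–100). (100−51)·(233.4−98.8)/(234.0−98.8) + 51 = 49·134.6/135.2 + 51 ≈ 99.78 → 100.
PM2.5: 394.156 lies in 334.458–450.763, so I_lo=201, I_hi=300, C_lo=334.458, C_hi=450.763.
(300−201)/(450.763−334.458) × (394.156−334.458) + 201 = 99/116.305 × 59.698 + 201 ≈ 251.82 → 252.
Sub-indices: NO₂→140, CO→109, SO₂→101, PM10→100, PM2.5→252. Overall AQI = max = 252; dominant pollutant is PM2.5.

252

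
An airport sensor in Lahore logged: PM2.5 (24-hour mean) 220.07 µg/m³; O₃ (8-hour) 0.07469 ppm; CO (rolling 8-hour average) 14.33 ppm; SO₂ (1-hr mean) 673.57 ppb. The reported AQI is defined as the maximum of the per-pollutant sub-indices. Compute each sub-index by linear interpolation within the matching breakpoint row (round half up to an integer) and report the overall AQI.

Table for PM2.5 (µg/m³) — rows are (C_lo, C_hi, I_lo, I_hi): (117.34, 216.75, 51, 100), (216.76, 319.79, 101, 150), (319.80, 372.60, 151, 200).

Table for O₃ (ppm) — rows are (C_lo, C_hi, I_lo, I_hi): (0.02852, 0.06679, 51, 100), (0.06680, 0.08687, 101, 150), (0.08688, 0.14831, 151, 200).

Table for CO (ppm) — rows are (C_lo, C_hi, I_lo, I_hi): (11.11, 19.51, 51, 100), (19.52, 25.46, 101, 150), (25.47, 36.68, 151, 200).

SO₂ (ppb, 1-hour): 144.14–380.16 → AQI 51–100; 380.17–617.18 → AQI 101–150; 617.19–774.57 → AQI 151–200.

169

PM2.5: 220.07 ∈ [216.76, 319.79] ↔ index [101, 150].
101 + (220.07−216.76)·(150−101)/(319.79−216.76) = 101 + 3.31·49/103.03 ≈ 102.57, so AQI = 103.
O₃ 0.07469: bracket 0.06680–0.08687 → index 101–150; slope 49/0.02007, offset 0.00789.
AQI = 101 + 49/0.02007·0.00789 ≈ 120.26 ⇒ 120.
CO: row 11.11–19.51 (AQI 51–100). (100−51)·(14.33−11.11)/(19.51−11.11) + 51 = 49·3.22/8.40 + 51 ≈ 69.78 → 70.
SO₂: row 617.19–774.57 (AQI 151–200). (200−151)·(673.57−617.19)/(774.57−617.19) + 151 = 49·56.38/157.38 + 151 ≈ 168.55 → 169.
Sub-indices: PM2.5→103, O₃→120, CO→70, SO₂→169. Overall AQI = max = 169; dominant pollutant is SO₂.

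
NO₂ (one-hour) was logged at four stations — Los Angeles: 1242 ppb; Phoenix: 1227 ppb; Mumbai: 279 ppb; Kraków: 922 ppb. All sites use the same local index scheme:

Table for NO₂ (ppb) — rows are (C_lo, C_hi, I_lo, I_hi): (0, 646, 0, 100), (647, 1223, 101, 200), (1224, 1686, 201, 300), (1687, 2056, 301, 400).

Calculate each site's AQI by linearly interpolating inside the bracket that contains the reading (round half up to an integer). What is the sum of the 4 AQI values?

598

Los Angeles: 1242 lies in 1224–1686, so I_lo=201, I_hi=300, C_lo=1224, C_hi=1686.
(300−201)/(1686−1224) × (1242−1224) + 201 = 99/462 × 18 + 201 ≈ 204.86 → 205.
Phoenix: row 1224–1686 (AQI 201–300). (300−201)·(1227−1224)/(1686−1224) + 201 = 99·3/462 + 201 ≈ 201.64 → 202.
Mumbai: 279 ∈ [0, 646] ↔ index [0, 100].
0 + (279−0)·(100−0)/(646−0) = 0 + 279·100/646 ≈ 43.19, so AQI = 43.
Kraków: row 647–1223 (AQI 101–200). (200−101)·(922−647)/(1223−647) + 101 = 99·275/576 + 101 ≈ 148.27 → 148.
AQIs: Los Angeles=205, Phoenix=202, Mumbai=43, Kraków=148. Sum = 205 + 202 + 43 + 148 = 598.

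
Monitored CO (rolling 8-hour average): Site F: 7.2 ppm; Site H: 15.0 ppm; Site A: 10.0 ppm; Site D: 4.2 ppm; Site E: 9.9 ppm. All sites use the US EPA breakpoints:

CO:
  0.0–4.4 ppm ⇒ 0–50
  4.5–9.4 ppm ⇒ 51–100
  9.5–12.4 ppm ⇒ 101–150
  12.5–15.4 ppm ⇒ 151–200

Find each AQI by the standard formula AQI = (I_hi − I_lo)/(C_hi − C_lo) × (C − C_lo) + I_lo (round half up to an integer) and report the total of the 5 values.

536

Site F: 7.2 ∈ [4.5, 9.4] ↔ index [51, 100].
51 + (7.2−4.5)·(100−51)/(9.4−4.5) = 51 + 2.7·49/4.9 ≈ 78.00, so AQI = 78.
Site H: 15.0 ∈ [12.5, 15.4] ↔ index [151, 200].
151 + (15.0−12.5)·(200−151)/(15.4−12.5) = 151 + 2.5·49/2.9 ≈ 193.24, so AQI = 193.
Site A 10.0: bracket 9.5–12.4 → index 101–150; slope 49/2.9, offset 0.5.
AQI = 101 + 49/2.9·0.5 ≈ 109.45 ⇒ 109.
Site D: 4.2 lies in 0.0–4.4, so I_lo=0, I_hi=50, C_lo=0.0, C_hi=4.4.
(50−0)/(4.4−0.0) × (4.2−0.0) + 0 = 50/4.4 × 4.2 + 0 ≈ 47.73 → 48.
Site E 9.9: bracket 9.5–12.4 → index 101–150; slope 49/2.9, offset 0.4.
AQI = 101 + 49/2.9·0.4 ≈ 107.76 ⇒ 108.
AQIs: Site F=78, Site H=193, Site A=109, Site D=48, Site E=108. Sum = 78 + 193 + 109 + 48 + 108 = 536.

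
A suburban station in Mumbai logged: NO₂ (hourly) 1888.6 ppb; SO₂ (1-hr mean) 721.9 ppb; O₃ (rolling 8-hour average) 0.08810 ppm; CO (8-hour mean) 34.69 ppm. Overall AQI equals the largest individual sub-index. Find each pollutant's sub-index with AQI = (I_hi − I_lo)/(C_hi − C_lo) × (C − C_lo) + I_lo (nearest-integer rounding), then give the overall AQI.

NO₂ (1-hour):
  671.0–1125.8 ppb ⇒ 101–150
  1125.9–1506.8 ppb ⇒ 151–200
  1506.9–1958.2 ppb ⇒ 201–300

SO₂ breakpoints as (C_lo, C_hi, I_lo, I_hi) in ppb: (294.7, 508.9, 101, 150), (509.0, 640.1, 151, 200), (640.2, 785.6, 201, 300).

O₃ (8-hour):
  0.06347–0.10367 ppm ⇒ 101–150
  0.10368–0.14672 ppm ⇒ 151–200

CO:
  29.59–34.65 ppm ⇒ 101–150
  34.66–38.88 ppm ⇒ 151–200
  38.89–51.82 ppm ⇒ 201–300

285

NO₂: 1888.6 ∈ [1506.9, 1958.2] ↔ index [201, 300].
201 + (1888.6−1506.9)·(300−201)/(1958.2−1506.9) = 201 + 381.7·99/451.3 ≈ 284.73, so AQI = 285.
SO₂: row 640.2–785.6 (AQI 201–300). (300−201)·(721.9−640.2)/(785.6−640.2) + 201 = 99·81.7/145.4 + 201 ≈ 256.63 → 257.
O₃: row 0.06347–0.10367 (AQI 101–150). (150−101)·(0.08810−0.06347)/(0.10367−0.06347) + 101 = 49·0.02463/0.04020 + 101 ≈ 131.02 → 131.
CO: 34.69 lies in 34.66–38.88, so I_lo=151, I_hi=200, C_lo=34.66, C_hi=38.88.
(200−151)/(38.88−34.66) × (34.69−34.66) + 151 = 49/4.22 × 0.03 + 151 ≈ 151.35 → 151.
Sub-indices: NO₂→285, SO₂→257, O₃→131, CO→151. Overall AQI = max = 285; dominant pollutant is NO₂.
AQI 285: Very Unhealthy.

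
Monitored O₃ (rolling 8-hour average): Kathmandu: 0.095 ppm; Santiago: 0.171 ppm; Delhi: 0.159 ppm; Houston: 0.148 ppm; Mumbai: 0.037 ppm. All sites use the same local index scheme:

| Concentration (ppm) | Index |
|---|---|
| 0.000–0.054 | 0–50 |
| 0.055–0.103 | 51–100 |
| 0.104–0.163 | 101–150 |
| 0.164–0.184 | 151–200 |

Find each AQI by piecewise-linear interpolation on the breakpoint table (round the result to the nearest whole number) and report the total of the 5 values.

579

Kathmandu: 0.095 lies in 0.055–0.103, so I_lo=51, I_hi=100, C_lo=0.055, C_hi=0.103.
(100−51)/(0.103−0.055) × (0.095−0.055) + 51 = 49/0.048 × 0.040 + 51 ≈ 91.83 → 92.
Santiago: row 0.164–0.184 (AQI 151–200). (200−151)·(0.171−0.164)/(0.184−0.164) + 151 = 49·0.007/0.020 + 151 ≈ 168.15 → 168.
Delhi: 0.159 lies in 0.104–0.163, so I_lo=101, I_hi=150, C_lo=0.104, C_hi=0.163.
(150−101)/(0.163−0.104) × (0.159−0.104) + 101 = 49/0.059 × 0.055 + 101 ≈ 146.68 → 147.
Houston: row 0.104–0.163 (AQI 101–150). (150−101)·(0.148−0.104)/(0.163−0.104) + 101 = 49·0.044/0.059 + 101 ≈ 137.54 → 138.
Mumbai 0.037: bracket 0.000–0.054 → index 0–50; slope 50/0.054, offset 0.037.
AQI = 0 + 50/0.054·0.037 ≈ 34.26 ⇒ 34.
AQIs: Kathmandu=92, Santiago=168, Delhi=147, Houston=138, Mumbai=34. Sum = 92 + 168 + 147 + 138 + 34 = 579.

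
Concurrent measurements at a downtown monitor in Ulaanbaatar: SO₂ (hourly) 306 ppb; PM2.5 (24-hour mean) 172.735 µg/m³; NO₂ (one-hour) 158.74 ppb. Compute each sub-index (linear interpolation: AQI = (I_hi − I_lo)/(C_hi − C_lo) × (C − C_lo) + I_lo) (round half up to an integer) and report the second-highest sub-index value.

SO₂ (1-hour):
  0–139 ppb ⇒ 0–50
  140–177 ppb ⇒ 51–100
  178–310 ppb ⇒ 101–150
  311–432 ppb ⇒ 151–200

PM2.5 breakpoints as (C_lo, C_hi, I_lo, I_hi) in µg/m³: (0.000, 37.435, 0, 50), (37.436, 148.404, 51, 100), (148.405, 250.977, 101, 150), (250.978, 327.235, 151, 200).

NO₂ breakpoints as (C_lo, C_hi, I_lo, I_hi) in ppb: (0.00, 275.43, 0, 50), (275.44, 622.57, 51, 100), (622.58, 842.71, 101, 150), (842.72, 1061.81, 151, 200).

SO₂ 306: bracket 178–310 → index 101–150; slope 49/132, offset 128.
AQI = 101 + 49/132·128 ≈ 148.52 ⇒ 149.
PM2.5: 172.735 ∈ [148.405, 250.977] ↔ index [101, 150].
101 + (172.735−148.405)·(150−101)/(250.977−148.405) = 101 + 24.330·49/102.572 ≈ 112.62, so AQI = 113.
NO₂: 158.74 lies in 0.00–275.43, so I_lo=0, I_hi=50, C_lo=0.00, C_hi=275.43.
(50−0)/(275.43−0.00) × (158.74−0.00) + 0 = 50/275.43 × 158.74 + 0 ≈ 28.82 → 29.
Sub-indices: SO₂→149, PM2.5→113, NO₂→29. Ranked high→low: 149, 113, 29. Second-highest sub-index = 113.

113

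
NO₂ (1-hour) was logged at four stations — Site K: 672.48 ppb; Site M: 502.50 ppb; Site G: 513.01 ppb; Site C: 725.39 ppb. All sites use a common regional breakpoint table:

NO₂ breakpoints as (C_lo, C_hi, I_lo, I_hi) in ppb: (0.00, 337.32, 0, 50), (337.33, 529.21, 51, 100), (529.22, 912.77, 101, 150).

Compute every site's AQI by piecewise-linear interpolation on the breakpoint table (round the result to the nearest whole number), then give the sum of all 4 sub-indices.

Site K: 672.48 ∈ [529.22, 912.77] ↔ index [101, 150].
101 + (672.48−529.22)·(150−101)/(912.77−529.22) = 101 + 143.26·49/383.55 ≈ 119.30, so AQI = 119.
Site M: 502.50 ∈ [337.33, 529.21] ↔ index [51, 100].
51 + (502.50−337.33)·(100−51)/(529.21−337.33) = 51 + 165.17·49/191.88 ≈ 93.18, so AQI = 93.
Site G 513.01: bracket 337.33–529.21 → index 51–100; slope 49/191.88, offset 175.68.
AQI = 51 + 49/191.88·175.68 ≈ 95.86 ⇒ 96.
Site C: 725.39 lies in 529.22–912.77, so I_lo=101, I_hi=150, C_lo=529.22, C_hi=912.77.
(150−101)/(912.77−529.22) × (725.39−529.22) + 101 = 49/383.55 × 196.17 + 101 ≈ 126.06 → 126.
AQIs: Site K=119, Site M=93, Site G=96, Site C=126. Sum = 119 + 93 + 96 + 126 = 434.

434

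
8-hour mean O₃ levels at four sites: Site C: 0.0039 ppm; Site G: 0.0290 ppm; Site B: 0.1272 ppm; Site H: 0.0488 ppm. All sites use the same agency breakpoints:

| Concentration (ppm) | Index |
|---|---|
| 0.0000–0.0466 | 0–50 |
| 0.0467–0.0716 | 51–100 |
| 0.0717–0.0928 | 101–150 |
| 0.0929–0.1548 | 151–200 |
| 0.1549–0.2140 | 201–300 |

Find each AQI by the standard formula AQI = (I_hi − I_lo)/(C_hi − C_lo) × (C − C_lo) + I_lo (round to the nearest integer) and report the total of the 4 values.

268

Site C: 0.0039 ∈ [0.0000, 0.0466] ↔ index [0, 50].
0 + (0.0039−0.0000)·(50−0)/(0.0466−0.0000) = 0 + 0.0039·50/0.0466 ≈ 4.18, so AQI = 4.
Site G: 0.0290 lies in 0.0000–0.0466, so I_lo=0, I_hi=50, C_lo=0.0000, C_hi=0.0466.
(50−0)/(0.0466−0.0000) × (0.0290−0.0000) + 0 = 50/0.0466 × 0.0290 + 0 ≈ 31.12 → 31.
Site B: 0.1272 lies in 0.0929–0.1548, so I_lo=151, I_hi=200, C_lo=0.0929, C_hi=0.1548.
(200−151)/(0.1548−0.0929) × (0.1272−0.0929) + 151 = 49/0.0619 × 0.0343 + 151 ≈ 178.15 → 178.
Site H: row 0.0467–0.0716 (AQI 51–100). (100−51)·(0.0488−0.0467)/(0.0716−0.0467) + 51 = 49·0.0021/0.0249 + 51 ≈ 55.13 → 55.
AQIs: Site C=4, Site G=31, Site B=178, Site H=55. Sum = 4 + 31 + 178 + 55 = 268.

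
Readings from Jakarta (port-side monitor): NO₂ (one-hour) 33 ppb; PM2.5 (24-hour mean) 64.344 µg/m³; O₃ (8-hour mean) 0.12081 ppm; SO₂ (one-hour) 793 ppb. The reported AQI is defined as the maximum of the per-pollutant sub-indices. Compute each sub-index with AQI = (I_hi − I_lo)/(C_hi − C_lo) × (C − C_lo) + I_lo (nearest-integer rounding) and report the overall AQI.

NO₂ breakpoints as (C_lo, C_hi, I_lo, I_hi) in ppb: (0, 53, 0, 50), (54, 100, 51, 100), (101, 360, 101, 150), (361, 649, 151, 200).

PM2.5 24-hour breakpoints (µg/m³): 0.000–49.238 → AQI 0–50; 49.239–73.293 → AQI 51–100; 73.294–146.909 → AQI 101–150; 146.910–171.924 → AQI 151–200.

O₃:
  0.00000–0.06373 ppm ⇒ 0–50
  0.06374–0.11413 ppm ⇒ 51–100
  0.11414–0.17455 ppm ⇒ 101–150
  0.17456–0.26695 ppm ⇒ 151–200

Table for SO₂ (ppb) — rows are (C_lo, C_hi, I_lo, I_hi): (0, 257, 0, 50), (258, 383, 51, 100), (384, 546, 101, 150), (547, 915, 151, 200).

184

NO₂: 33 ∈ [0, 53] ↔ index [0, 50].
0 + (33−0)·(50−0)/(53−0) = 0 + 33·50/53 ≈ 31.13, so AQI = 31.
PM2.5: 64.344 ∈ [49.239, 73.293] ↔ index [51, 100].
51 + (64.344−49.239)·(100−51)/(73.293−49.239) = 51 + 15.105·49/24.054 ≈ 81.77, so AQI = 82.
O₃: 0.12081 lies in 0.11414–0.17455, so I_lo=101, I_hi=150, C_lo=0.11414, C_hi=0.17455.
(150−101)/(0.17455−0.11414) × (0.12081−0.11414) + 101 = 49/0.06041 × 0.00667 + 101 ≈ 106.41 → 106.
SO₂: row 547–915 (AQI 151–200). (200−151)·(793−547)/(915−547) + 151 = 49·246/368 + 151 ≈ 183.76 → 184.
Sub-indices: NO₂→31, PM2.5→82, O₃→106, SO₂→184. Overall AQI = max = 184; dominant pollutant is SO₂.
AQI 184: Unhealthy.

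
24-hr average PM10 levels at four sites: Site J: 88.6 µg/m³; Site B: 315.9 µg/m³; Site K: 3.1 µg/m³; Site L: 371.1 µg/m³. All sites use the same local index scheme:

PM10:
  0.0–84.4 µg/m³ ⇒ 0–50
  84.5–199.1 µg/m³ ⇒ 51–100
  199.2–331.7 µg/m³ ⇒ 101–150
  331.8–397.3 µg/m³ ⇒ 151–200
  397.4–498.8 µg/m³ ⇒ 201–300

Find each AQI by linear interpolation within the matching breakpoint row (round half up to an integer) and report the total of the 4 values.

379

Site J: row 84.5–199.1 (AQI 51–100). (100−51)·(88.6−84.5)/(199.1−84.5) + 51 = 49·4.1/114.6 + 51 ≈ 52.75 → 53.
Site B 315.9: bracket 199.2–331.7 → index 101–150; slope 49/132.5, offset 116.7.
AQI = 101 + 49/132.5·116.7 ≈ 144.16 ⇒ 144.
Site K: 3.1 lies in 0.0–84.4, so I_lo=0, I_hi=50, C_lo=0.0, C_hi=84.4.
(50−0)/(84.4−0.0) × (3.1−0.0) + 0 = 50/84.4 × 3.1 + 0 ≈ 1.84 → 2.
Site L 371.1: bracket 331.8–397.3 → index 151–200; slope 49/65.5, offset 39.3.
AQI = 151 + 49/65.5·39.3 ≈ 180.40 ⇒ 180.
AQIs: Site J=53, Site B=144, Site K=2, Site L=180. Sum = 53 + 144 + 2 + 180 = 379.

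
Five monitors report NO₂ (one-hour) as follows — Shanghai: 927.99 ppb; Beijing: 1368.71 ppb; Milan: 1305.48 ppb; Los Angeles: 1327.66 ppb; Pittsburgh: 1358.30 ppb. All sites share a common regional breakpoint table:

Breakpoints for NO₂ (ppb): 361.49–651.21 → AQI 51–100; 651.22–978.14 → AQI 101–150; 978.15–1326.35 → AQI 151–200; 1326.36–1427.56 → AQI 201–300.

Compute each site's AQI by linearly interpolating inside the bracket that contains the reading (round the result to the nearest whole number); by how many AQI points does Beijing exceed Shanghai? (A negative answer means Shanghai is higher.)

Shanghai: 927.99 lies in 651.22–978.14, so I_lo=101, I_hi=150, C_lo=651.22, C_hi=978.14.
(150−101)/(978.14−651.22) × (927.99−651.22) + 101 = 49/326.92 × 276.77 + 101 ≈ 142.48 → 142.
Beijing: row 1326.36–1427.56 (AQI 201–300). (300−201)·(1368.71−1326.36)/(1427.56−1326.36) + 201 = 99·42.35/101.20 + 201 ≈ 242.43 → 242.
Milan: 1305.48 lies in 978.15–1326.35, so I_lo=151, I_hi=200, C_lo=978.15, C_hi=1326.35.
(200−151)/(1326.35−978.15) × (1305.48−978.15) + 151 = 49/348.20 × 327.33 + 151 ≈ 197.06 → 197.
Los Angeles: 1327.66 lies in 1326.36–1427.56, so I_lo=201, I_hi=300, C_lo=1326.36, C_hi=1427.56.
(300−201)/(1427.56−1326.36) × (1327.66−1326.36) + 201 = 99/101.20 × 1.30 + 201 ≈ 202.27 → 202.
Pittsburgh: row 1326.36–1427.56 (AQI 201–300). (300−201)·(1358.30−1326.36)/(1427.56−1326.36) + 201 = 99·31.94/101.20 + 201 ≈ 232.25 → 232.
AQIs: Shanghai=142, Beijing=242, Milan=197, Los Angeles=202, Pittsburgh=232. Beijing (242) − Shanghai (142) = 100.

100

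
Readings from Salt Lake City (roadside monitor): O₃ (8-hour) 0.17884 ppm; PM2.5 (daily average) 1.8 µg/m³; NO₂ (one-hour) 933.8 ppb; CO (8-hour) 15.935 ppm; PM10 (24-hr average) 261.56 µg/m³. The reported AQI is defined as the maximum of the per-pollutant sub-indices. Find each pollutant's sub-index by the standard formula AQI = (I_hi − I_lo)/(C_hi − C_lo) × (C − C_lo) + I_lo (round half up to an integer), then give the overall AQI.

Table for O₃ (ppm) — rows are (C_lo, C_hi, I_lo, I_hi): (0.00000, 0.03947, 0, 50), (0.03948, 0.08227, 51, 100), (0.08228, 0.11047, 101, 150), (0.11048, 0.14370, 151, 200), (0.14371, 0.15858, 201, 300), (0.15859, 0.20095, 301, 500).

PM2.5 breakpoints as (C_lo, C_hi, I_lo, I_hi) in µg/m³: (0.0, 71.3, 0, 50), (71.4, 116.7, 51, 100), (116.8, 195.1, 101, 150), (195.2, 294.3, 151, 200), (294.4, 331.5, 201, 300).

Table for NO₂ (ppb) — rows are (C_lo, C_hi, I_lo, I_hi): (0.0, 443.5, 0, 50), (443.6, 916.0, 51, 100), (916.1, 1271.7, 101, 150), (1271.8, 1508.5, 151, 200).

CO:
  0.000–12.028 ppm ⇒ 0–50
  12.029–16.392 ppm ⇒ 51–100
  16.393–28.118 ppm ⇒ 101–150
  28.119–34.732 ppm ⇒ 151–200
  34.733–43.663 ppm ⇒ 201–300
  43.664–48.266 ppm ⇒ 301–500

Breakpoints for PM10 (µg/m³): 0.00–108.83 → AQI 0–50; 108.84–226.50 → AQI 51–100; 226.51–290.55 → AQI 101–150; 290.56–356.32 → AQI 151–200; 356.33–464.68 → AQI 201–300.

O₃: 0.17884 lies in 0.15859–0.20095, so I_lo=301, I_hi=500, C_lo=0.15859, C_hi=0.20095.
(500−301)/(0.20095−0.15859) × (0.17884−0.15859) + 301 = 199/0.04236 × 0.02025 + 301 ≈ 396.13 → 396.
PM2.5: 1.8 lies in 0.0–71.3, so I_lo=0, I_hi=50, C_lo=0.0, C_hi=71.3.
(50−0)/(71.3−0.0) × (1.8−0.0) + 0 = 50/71.3 × 1.8 + 0 ≈ 1.26 → 1.
NO₂: 933.8 ∈ [916.1, 1271.7] ↔ index [101, 150].
101 + (933.8−916.1)·(150−101)/(1271.7−916.1) = 101 + 17.7·49/355.6 ≈ 103.44, so AQI = 103.
CO: 15.935 ∈ [12.029, 16.392] ↔ index [51, 100].
51 + (15.935−12.029)·(100−51)/(16.392−12.029) = 51 + 3.906·49/4.363 ≈ 94.87, so AQI = 95.
PM10: 261.56 lies in 226.51–290.55, so I_lo=101, I_hi=150, C_lo=226.51, C_hi=290.55.
(150−101)/(290.55−226.51) × (261.56−226.51) + 101 = 49/64.04 × 35.05 + 101 ≈ 127.82 → 128.
Sub-indices: O₃→396, PM2.5→1, NO₂→103, CO→95, PM10→128. Overall AQI = max = 396; dominant pollutant is O₃.
AQI 396: Hazardous.

396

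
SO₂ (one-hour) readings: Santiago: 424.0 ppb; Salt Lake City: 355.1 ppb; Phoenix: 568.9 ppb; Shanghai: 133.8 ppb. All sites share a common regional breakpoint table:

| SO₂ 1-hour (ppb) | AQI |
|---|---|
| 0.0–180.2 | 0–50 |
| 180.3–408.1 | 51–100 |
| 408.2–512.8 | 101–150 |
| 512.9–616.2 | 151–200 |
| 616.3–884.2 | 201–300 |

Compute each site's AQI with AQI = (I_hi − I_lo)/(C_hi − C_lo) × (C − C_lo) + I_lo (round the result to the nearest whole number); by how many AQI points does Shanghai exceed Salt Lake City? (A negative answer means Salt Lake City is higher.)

Santiago 424.0: bracket 408.2–512.8 → index 101–150; slope 49/104.6, offset 15.8.
AQI = 101 + 49/104.6·15.8 ≈ 108.40 ⇒ 108.
Salt Lake City: 355.1 ∈ [180.3, 408.1] ↔ index [51, 100].
51 + (355.1−180.3)·(100−51)/(408.1−180.3) = 51 + 174.8·49/227.8 ≈ 88.60, so AQI = 89.
Phoenix 568.9: bracket 512.9–616.2 → index 151–200; slope 49/103.3, offset 56.0.
AQI = 151 + 49/103.3·56.0 ≈ 177.56 ⇒ 178.
Shanghai: 133.8 ∈ [0.0, 180.2] ↔ index [0, 50].
0 + (133.8−0.0)·(50−0)/(180.2−0.0) = 0 + 133.8·50/180.2 ≈ 37.13, so AQI = 37.
AQIs: Santiago=108, Salt Lake City=89, Phoenix=178, Shanghai=37. Shanghai (37) − Salt Lake City (89) = -52.

-52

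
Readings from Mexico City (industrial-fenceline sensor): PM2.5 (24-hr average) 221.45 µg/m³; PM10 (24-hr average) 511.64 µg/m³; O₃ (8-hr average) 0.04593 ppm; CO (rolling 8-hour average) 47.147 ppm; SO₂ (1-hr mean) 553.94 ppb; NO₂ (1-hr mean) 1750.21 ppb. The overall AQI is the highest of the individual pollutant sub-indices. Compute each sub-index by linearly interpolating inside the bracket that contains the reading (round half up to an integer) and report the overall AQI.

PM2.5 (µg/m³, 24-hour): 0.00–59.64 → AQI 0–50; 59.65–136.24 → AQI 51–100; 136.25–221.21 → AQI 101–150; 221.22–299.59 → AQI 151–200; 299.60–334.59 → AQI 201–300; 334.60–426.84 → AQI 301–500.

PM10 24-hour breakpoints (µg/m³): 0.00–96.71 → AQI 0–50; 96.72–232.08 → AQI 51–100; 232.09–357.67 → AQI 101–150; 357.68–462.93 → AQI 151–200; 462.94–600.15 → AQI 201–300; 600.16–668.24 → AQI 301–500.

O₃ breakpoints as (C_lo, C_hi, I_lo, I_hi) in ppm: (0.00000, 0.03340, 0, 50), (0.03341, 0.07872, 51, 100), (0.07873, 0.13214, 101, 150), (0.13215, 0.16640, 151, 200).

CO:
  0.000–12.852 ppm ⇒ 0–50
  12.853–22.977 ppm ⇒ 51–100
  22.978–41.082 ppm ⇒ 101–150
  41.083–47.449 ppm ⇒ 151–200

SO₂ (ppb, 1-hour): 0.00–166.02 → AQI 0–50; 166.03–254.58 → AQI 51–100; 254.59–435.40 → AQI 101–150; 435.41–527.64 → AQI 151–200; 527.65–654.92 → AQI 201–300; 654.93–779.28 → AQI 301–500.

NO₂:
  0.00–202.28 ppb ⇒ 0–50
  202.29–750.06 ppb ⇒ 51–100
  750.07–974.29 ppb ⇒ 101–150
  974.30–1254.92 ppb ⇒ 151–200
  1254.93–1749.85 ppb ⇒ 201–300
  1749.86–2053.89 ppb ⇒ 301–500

301

PM2.5: row 221.22–299.59 (AQI 151–200). (200−151)·(221.45−221.22)/(299.59−221.22) + 151 = 49·0.23/78.37 + 151 ≈ 151.14 → 151.
PM10 511.64: bracket 462.94–600.15 → index 201–300; slope 99/137.21, offset 48.70.
AQI = 201 + 99/137.21·48.70 ≈ 236.14 ⇒ 236.
O₃ 0.04593: bracket 0.03341–0.07872 → index 51–100; slope 49/0.04531, offset 0.01252.
AQI = 51 + 49/0.04531·0.01252 ≈ 64.54 ⇒ 65.
CO: row 41.083–47.449 (AQI 151–200). (200−151)·(47.147−41.083)/(47.449−41.083) + 151 = 49·6.064/6.366 + 151 ≈ 197.68 → 198.
SO₂: 553.94 lies in 527.65–654.92, so I_lo=201, I_hi=300, C_lo=527.65, C_hi=654.92.
(300−201)/(654.92−527.65) × (553.94−527.65) + 201 = 99/127.27 × 26.29 + 201 ≈ 221.45 → 221.
NO₂: 1750.21 lies in 1749.86–2053.89, so I_lo=301, I_hi=500, C_lo=1749.86, C_hi=2053.89.
(500−301)/(2053.89−1749.86) × (1750.21−1749.86) + 301 = 199/304.03 × 0.35 + 301 ≈ 301.23 → 301.
Sub-indices: PM2.5→151, PM10→236, O₃→65, CO→198, SO₂→221, NO₂→301. Overall AQI = max = 301; dominant pollutant is NO₂.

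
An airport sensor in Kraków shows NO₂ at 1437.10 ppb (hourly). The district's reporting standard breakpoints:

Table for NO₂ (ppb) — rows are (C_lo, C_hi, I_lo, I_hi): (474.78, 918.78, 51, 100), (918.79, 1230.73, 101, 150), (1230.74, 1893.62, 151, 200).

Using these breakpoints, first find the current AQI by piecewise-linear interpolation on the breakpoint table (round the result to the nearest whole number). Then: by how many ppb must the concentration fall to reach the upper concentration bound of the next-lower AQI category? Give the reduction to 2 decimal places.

206.37

NO₂ 1437.10: bracket 1230.74–1893.62 → index 151–200; slope 49/662.88, offset 206.36.
AQI = 151 + 49/662.88·206.36 ≈ 166.25 ⇒ 166.
Current AQI 166 is in the Unhealthy range (151–200). The next-lower category tops out at AQI 150, whose upper concentration bound is 1230.73 ppb.
Reduction needed = 1437.10 − 1230.73 = 206.37 ppb.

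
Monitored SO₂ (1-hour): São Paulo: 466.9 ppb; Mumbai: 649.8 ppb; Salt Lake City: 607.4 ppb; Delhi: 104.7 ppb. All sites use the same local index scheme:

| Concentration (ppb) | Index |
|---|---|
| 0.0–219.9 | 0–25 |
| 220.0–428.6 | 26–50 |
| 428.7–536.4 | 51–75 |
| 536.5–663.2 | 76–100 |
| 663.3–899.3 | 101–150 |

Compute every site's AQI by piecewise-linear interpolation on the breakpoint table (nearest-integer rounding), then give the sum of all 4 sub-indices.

258

São Paulo: row 428.7–536.4 (AQI 51–75). (75−51)·(466.9−428.7)/(536.4−428.7) + 51 = 24·38.2/107.7 + 51 ≈ 59.51 → 60.
Mumbai: row 536.5–663.2 (AQI 76–100). (100−76)·(649.8−536.5)/(663.2−536.5) + 76 = 24·113.3/126.7 + 76 ≈ 97.46 → 97.
Salt Lake City: row 536.5–663.2 (AQI 76–100). (100−76)·(607.4−536.5)/(663.2−536.5) + 76 = 24·70.9/126.7 + 76 ≈ 89.43 → 89.
Delhi: 104.7 lies in 0.0–219.9, so I_lo=0, I_hi=25, C_lo=0.0, C_hi=219.9.
(25−0)/(219.9−0.0) × (104.7−0.0) + 0 = 25/219.9 × 104.7 + 0 ≈ 11.90 → 12.
AQIs: São Paulo=60, Mumbai=97, Salt Lake City=89, Delhi=12. Sum = 60 + 97 + 89 + 12 = 258.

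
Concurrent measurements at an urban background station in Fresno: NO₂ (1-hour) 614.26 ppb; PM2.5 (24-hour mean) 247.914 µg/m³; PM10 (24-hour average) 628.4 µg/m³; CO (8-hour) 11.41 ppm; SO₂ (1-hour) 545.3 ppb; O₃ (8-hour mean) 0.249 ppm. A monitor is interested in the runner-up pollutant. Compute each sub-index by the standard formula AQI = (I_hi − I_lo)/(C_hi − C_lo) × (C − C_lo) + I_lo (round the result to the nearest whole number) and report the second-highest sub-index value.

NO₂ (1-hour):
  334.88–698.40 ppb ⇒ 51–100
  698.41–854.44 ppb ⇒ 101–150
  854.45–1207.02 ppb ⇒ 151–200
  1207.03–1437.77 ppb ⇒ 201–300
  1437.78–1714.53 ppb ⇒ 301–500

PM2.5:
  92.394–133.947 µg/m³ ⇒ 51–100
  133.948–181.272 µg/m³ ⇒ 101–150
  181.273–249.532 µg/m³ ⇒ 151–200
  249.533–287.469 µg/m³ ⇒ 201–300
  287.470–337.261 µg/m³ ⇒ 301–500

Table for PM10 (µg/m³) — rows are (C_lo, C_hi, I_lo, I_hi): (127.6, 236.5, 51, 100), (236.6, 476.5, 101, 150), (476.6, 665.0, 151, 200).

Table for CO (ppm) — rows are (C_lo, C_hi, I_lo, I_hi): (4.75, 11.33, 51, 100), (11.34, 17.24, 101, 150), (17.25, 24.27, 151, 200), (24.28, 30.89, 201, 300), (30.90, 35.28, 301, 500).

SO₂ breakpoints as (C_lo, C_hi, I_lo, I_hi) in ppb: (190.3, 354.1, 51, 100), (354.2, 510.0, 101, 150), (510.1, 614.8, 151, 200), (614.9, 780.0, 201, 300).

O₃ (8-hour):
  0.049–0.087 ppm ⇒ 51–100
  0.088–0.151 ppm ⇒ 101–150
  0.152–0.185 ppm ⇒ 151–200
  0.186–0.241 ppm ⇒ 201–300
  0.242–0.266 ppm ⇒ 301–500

NO₂: 614.26 lies in 334.88–698.40, so I_lo=51, I_hi=100, C_lo=334.88, C_hi=698.40.
(100−51)/(698.40−334.88) × (614.26−334.88) + 51 = 49/363.52 × 279.38 + 51 ≈ 88.66 → 89.
PM2.5: row 181.273–249.532 (AQI 151–200). (200−151)·(247.914−181.273)/(249.532−181.273) + 151 = 49·66.641/68.259 + 151 ≈ 198.84 → 199.
PM10 628.4: bracket 476.6–665.0 → index 151–200; slope 49/188.4, offset 151.8.
AQI = 151 + 49/188.4·151.8 ≈ 190.48 ⇒ 190.
CO 11.41: bracket 11.34–17.24 → index 101–150; slope 49/5.90, offset 0.07.
AQI = 101 + 49/5.90·0.07 ≈ 101.58 ⇒ 102.
SO₂: 545.3 ∈ [510.1, 614.8] ↔ index [151, 200].
151 + (545.3−510.1)·(200−151)/(614.8−510.1) = 151 + 35.2·49/104.7 ≈ 167.47, so AQI = 167.
O₃: 0.249 ∈ [0.242, 0.266] ↔ index [301, 500].
301 + (0.249−0.242)·(500−301)/(0.266−0.242) = 301 + 0.007·199/0.024 ≈ 359.04, so AQI = 359.
Sub-indices: NO₂→89, PM2.5→199, PM10→190, CO→102, SO₂→167, O₃→359. Ranked high→low: 359, 199, 190, 167, 102, 89. Second-highest sub-index = 199.

199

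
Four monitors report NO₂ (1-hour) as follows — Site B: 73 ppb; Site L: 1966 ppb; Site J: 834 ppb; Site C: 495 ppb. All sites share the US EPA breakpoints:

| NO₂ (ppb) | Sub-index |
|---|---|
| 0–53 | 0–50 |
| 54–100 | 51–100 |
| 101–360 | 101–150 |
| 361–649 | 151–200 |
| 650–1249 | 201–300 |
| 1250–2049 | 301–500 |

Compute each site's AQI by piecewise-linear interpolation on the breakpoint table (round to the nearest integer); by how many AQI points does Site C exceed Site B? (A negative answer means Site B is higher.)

Site B 73: bracket 54–100 → index 51–100; slope 49/46, offset 19.
AQI = 51 + 49/46·19 ≈ 71.24 ⇒ 71.
Site L: 1966 ∈ [1250, 2049] ↔ index [301, 500].
301 + (1966−1250)·(500−301)/(2049−1250) = 301 + 716·199/799 ≈ 479.33, so AQI = 479.
Site J: 834 ∈ [650, 1249] ↔ index [201, 300].
201 + (834−650)·(300−201)/(1249−650) = 201 + 184·99/599 ≈ 231.41, so AQI = 231.
Site C: row 361–649 (AQI 151–200). (200−151)·(495−361)/(649−361) + 151 = 49·134/288 + 151 ≈ 173.80 → 174.
AQIs: Site B=71, Site L=479, Site J=231, Site C=174. Site C (174) − Site B (71) = 103.

103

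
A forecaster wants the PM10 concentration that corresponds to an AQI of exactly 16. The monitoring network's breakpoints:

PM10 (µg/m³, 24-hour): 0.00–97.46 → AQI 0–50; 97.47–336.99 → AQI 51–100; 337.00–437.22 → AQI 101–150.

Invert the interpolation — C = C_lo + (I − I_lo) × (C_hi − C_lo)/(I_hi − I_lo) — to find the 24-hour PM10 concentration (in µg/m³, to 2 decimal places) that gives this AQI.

AQI 16 lies in the 0–50 band, which corresponds to 0.00–97.46 µg/m³.
C = 0.00 + (16−0)×(97.46−0.00)/(50−0) = 0.00 + 16×97.46/50 ≈ 31.1872 µg/m³ → 31.19 µg/m³ to 2 dp.

31.19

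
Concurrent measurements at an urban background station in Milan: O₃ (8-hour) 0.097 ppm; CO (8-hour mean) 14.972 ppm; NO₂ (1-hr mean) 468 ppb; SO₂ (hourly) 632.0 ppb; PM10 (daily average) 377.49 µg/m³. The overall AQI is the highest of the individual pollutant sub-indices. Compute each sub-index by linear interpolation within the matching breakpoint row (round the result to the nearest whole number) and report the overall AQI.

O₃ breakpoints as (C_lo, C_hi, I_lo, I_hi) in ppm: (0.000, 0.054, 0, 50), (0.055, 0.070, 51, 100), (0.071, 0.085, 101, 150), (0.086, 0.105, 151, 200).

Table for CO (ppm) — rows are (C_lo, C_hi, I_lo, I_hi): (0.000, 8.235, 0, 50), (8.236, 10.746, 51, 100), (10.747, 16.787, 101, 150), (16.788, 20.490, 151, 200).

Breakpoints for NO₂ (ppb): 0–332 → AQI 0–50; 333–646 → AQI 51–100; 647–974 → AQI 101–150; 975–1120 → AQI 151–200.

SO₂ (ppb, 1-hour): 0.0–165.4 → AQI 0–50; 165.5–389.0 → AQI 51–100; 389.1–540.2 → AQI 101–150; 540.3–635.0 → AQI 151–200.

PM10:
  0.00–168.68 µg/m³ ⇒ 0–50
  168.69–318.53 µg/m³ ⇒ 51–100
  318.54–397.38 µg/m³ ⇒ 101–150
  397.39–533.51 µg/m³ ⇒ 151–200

198

O₃: 0.097 lies in 0.086–0.105, so I_lo=151, I_hi=200, C_lo=0.086, C_hi=0.105.
(200−151)/(0.105−0.086) × (0.097−0.086) + 151 = 49/0.019 × 0.011 + 151 ≈ 179.37 → 179.
CO 14.972: bracket 10.747–16.787 → index 101–150; slope 49/6.040, offset 4.225.
AQI = 101 + 49/6.040·4.225 ≈ 135.28 ⇒ 135.
NO₂ 468: bracket 333–646 → index 51–100; slope 49/313, offset 135.
AQI = 51 + 49/313·135 ≈ 72.13 ⇒ 72.
SO₂: 632.0 lies in 540.3–635.0, so I_lo=151, I_hi=200, C_lo=540.3, C_hi=635.0.
(200−151)/(635.0−540.3) × (632.0−540.3) + 151 = 49/94.7 × 91.7 + 151 ≈ 198.45 → 198.
PM10 377.49: bracket 318.54–397.38 → index 101–150; slope 49/78.84, offset 58.95.
AQI = 101 + 49/78.84·58.95 ≈ 137.64 ⇒ 138.
Sub-indices: O₃→179, CO→135, NO₂→72, SO₂→198, PM10→138. Overall AQI = max = 198; dominant pollutant is SO₂.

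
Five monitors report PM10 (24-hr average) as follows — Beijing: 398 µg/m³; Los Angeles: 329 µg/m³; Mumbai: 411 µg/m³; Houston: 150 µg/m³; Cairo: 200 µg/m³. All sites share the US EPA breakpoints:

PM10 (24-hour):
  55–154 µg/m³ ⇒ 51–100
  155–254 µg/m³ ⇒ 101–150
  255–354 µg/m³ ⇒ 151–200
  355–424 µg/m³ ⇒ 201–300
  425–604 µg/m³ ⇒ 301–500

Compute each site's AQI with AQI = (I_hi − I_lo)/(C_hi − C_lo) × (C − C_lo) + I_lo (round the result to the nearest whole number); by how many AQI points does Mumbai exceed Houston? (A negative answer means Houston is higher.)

183

Beijing: 398 ∈ [355, 424] ↔ index [201, 300].
201 + (398−355)·(300−201)/(424−355) = 201 + 43·99/69 ≈ 262.70, so AQI = 263.
Los Angeles: row 255–354 (AQI 151–200). (200−151)·(329−255)/(354−255) + 151 = 49·74/99 + 151 ≈ 187.63 → 188.
Mumbai 411: bracket 355–424 → index 201–300; slope 99/69, offset 56.
AQI = 201 + 99/69·56 ≈ 281.35 ⇒ 281.
Houston: 150 lies in 55–154, so I_lo=51, I_hi=100, C_lo=55, C_hi=154.
(100−51)/(154−55) × (150−55) + 51 = 49/99 × 95 + 51 ≈ 98.02 → 98.
Cairo 200: bracket 155–254 → index 101–150; slope 49/99, offset 45.
AQI = 101 + 49/99·45 ≈ 123.27 ⇒ 123.
AQIs: Beijing=263, Los Angeles=188, Mumbai=281, Houston=98, Cairo=123. Mumbai (281) − Houston (98) = 183.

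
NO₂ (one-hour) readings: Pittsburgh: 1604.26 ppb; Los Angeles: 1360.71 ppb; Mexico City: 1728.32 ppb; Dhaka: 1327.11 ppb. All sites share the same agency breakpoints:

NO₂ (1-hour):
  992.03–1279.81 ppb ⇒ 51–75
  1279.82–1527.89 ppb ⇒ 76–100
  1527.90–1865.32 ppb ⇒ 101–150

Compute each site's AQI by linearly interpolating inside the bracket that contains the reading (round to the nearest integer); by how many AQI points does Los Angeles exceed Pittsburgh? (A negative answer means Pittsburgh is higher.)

Pittsburgh: 1604.26 lies in 1527.90–1865.32, so I_lo=101, I_hi=150, C_lo=1527.90, C_hi=1865.32.
(150−101)/(1865.32−1527.90) × (1604.26−1527.90) + 101 = 49/337.42 × 76.36 + 101 ≈ 112.09 → 112.
Los Angeles: row 1279.82–1527.89 (AQI 76–100). (100−76)·(1360.71−1279.82)/(1527.89−1279.82) + 76 = 24·80.89/248.07 + 76 ≈ 83.83 → 84.
Mexico City 1728.32: bracket 1527.90–1865.32 → index 101–150; slope 49/337.42, offset 200.42.
AQI = 101 + 49/337.42·200.42 ≈ 130.10 ⇒ 130.
Dhaka: 1327.11 lies in 1279.82–1527.89, so I_lo=76, I_hi=100, C_lo=1279.82, C_hi=1527.89.
(100−76)/(1527.89−1279.82) × (1327.11−1279.82) + 76 = 24/248.07 × 47.29 + 76 ≈ 80.58 → 81.
AQIs: Pittsburgh=112, Los Angeles=84, Mexico City=130, Dhaka=81. Los Angeles (84) − Pittsburgh (112) = -28.

-28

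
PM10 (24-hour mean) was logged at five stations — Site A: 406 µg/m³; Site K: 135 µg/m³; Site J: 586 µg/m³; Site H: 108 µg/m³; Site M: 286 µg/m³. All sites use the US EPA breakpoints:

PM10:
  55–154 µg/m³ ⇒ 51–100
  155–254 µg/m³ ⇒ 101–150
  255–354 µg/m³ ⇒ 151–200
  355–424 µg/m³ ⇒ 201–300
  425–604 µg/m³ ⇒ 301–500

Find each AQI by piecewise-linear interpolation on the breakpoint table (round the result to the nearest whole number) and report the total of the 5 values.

1088

Site A: 406 ∈ [355, 424] ↔ index [201, 300].
201 + (406−355)·(300−201)/(424−355) = 201 + 51·99/69 ≈ 274.17, so AQI = 274.
Site K: 135 lies in 55–154, so I_lo=51, I_hi=100, C_lo=55, C_hi=154.
(100−51)/(154−55) × (135−55) + 51 = 49/99 × 80 + 51 ≈ 90.60 → 91.
Site J: 586 lies in 425–604, so I_lo=301, I_hi=500, C_lo=425, C_hi=604.
(500−301)/(604−425) × (586−425) + 301 = 199/179 × 161 + 301 ≈ 479.99 → 480.
Site H: row 55–154 (AQI 51–100). (100−51)·(108−55)/(154−55) + 51 = 49·53/99 + 51 ≈ 77.23 → 77.
Site M: 286 lies in 255–354, so I_lo=151, I_hi=200, C_lo=255, C_hi=354.
(200−151)/(354−255) × (286−255) + 151 = 49/99 × 31 + 151 ≈ 166.34 → 166.
AQIs: Site A=274, Site K=91, Site J=480, Site H=77, Site M=166. Sum = 274 + 91 + 480 + 77 + 166 = 1088.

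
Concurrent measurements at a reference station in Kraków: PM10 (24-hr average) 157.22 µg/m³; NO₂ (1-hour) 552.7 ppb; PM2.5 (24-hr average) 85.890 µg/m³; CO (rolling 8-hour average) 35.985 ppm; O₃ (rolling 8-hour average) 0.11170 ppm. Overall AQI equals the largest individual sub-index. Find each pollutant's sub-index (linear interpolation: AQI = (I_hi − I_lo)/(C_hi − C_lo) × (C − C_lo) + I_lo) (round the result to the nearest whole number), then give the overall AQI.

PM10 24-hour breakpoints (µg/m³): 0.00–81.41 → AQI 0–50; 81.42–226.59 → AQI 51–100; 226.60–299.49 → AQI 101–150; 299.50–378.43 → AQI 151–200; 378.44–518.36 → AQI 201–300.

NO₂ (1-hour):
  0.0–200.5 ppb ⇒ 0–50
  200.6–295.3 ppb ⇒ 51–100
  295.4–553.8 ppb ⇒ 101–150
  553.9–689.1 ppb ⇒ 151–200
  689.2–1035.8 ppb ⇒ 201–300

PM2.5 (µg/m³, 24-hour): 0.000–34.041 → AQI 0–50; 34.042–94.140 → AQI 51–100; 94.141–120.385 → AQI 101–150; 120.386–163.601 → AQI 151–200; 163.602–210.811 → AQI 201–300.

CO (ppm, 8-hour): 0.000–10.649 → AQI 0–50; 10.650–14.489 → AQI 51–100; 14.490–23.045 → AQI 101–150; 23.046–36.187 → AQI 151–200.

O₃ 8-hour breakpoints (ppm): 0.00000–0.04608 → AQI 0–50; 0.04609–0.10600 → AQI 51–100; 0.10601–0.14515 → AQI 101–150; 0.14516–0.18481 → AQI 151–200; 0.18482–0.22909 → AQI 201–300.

PM10: 157.22 ∈ [81.42, 226.59] ↔ index [51, 100].
51 + (157.22−81.42)·(100−51)/(226.59−81.42) = 51 + 75.80·49/145.17 ≈ 76.59, so AQI = 77.
NO₂: 552.7 lies in 295.4–553.8, so I_lo=101, I_hi=150, C_lo=295.4, C_hi=553.8.
(150−101)/(553.8−295.4) × (552.7−295.4) + 101 = 49/258.4 × 257.3 + 101 ≈ 149.79 → 150.
PM2.5: row 34.042–94.140 (AQI 51–100). (100−51)·(85.890−34.042)/(94.140−34.042) + 51 = 49·51.848/60.098 + 51 ≈ 93.27 → 93.
CO: row 23.046–36.187 (AQI 151–200). (200−151)·(35.985−23.046)/(36.187−23.046) + 151 = 49·12.939/13.141 + 151 ≈ 199.25 → 199.
O₃: 0.11170 ∈ [0.10601, 0.14515] ↔ index [101, 150].
101 + (0.11170−0.10601)·(150−101)/(0.14515−0.10601) = 101 + 0.00569·49/0.03914 ≈ 108.12, so AQI = 108.
Sub-indices: PM10→77, NO₂→150, PM2.5→93, CO→199, O₃→108. Overall AQI = max = 199; dominant pollutant is CO.
AQI 199: Unhealthy.

199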